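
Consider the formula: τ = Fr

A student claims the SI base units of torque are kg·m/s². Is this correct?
Units of each symbol in τ = Fr:
  F (force): kg·m/s²
  r (lever arm): m

Multiplying the contributions: [kg·m/s²] · [m]
Adding exponents of each base unit: kg: 1, m: 2, s: -2
SI base units of torque: kg·m²/s²

The claimed units kg·m/s² (exponents kg: 1, m: 1, s: -2) do not match the derived units kg·m²/s² (exponents kg: 1, m: 2, s: -2), so the claim is incorrect.

Answer: No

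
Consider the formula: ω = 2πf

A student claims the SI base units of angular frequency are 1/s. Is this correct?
Units of each symbol in ω = 2πf:
  f (frequency): 1/s
  The factor 2π is dimensionless.

Multiplying the contributions: [1/s]
Adding exponents of each base unit: s: -1
SI base units of angular frequency: 1/s

The claimed units 1/s match the derived units, so the claim is correct.

Answer: Yes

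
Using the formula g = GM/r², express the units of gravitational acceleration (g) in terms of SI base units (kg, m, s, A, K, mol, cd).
Units of each symbol in g = GM/r²:
  G (gravitational constant): m³/(kg·s²)
  M (mass): kg
  r (distance): m  → to the power 2 in the denominator, contributes 1/m²

Multiplying the contributions: [m³/(kg·s²)] · [kg] · [1/m²]
Adding exponents of each base unit: m: 1, s: -2
SI base units of gravitational acceleration: m/s²

Answer: m/s²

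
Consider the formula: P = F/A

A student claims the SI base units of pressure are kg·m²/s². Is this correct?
Units of each symbol in P = F/A:
  F (force): kg·m/s²
  A (area): m²  → in the denominator, contributes 1/m²

Multiplying the contributions: [kg·m/s²] · [1/m²]
Adding exponents of each base unit: kg: 1, m: -1, s: -2
SI base units of pressure: kg/(m·s²)

The claimed units kg·m²/s² (exponents kg: 1, m: 2, s: -2) do not match the derived units kg/(m·s²) (exponents kg: 1, m: -1, s: -2), so the claim is incorrect.

Answer: No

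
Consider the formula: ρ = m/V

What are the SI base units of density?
Units of each symbol in ρ = m/V:
  m (mass): kg
  V (volume): m³  → in the denominator, contributes 1/m³

Multiplying the contributions: [kg] · [1/m³]
Adding exponents of each base unit: kg: 1, m: -3
SI base units of density: kg/m³

Answer: kg/m³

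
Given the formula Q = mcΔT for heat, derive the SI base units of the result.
Units of each symbol in Q = mcΔT:
  m (mass): kg
  c (specific heat capacity, in J/(kg·K)): m²/(s²·K)
  ΔT (temperature change): K

Multiplying the contributions: [kg] · [m²/(s²·K)] · [K]
Adding exponents of each base unit: kg: 1, m: 2, s: -2
SI base units of heat: kg·m²/s²

Answer: kg·m²/s²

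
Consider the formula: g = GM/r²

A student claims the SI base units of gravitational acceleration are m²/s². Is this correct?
Units of each symbol in g = GM/r²:
  G (gravitational constant): m³/(kg·s²)
  M (mass): kg
  r (distance): m  → to the power 2 in the denominator, contributes 1/m²

Multiplying the contributions: [m³/(kg·s²)] · [kg] · [1/m²]
Adding exponents of each base unit: m: 1, s: -2
SI base units of gravitational acceleration: m/s²

The claimed units m²/s² (exponents m: 2, s: -2) do not match the derived units m/s² (exponents m: 1, s: -2), so the claim is incorrect.

Answer: No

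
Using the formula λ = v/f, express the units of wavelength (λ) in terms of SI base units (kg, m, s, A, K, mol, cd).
Units of each symbol in λ = v/f:
  v (wave speed): m/s
  f (frequency): 1/s  → in the denominator, contributes s

Multiplying the contributions: [m/s] · [s]
Adding exponents of each base unit: m: 1
SI base units of wavelength: m

Answer: m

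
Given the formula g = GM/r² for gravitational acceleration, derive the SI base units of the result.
Units of each symbol in g = GM/r²:
  G (gravitational constant): m³/(kg·s²)
  M (mass): kg
  r (distance): m  → to the power 2 in the denominator, contributes 1/m²

Multiplying the contributions: [m³/(kg·s²)] · [kg] · [1/m²]
Adding exponents of each base unit: m: 1, s: -2
SI base units of gravitational acceleration: m/s²

Answer: m/s²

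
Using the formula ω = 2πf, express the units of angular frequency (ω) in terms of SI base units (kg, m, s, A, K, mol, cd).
Units of each symbol in ω = 2πf:
  f (frequency): 1/s
  The factor 2π is dimensionless.

Multiplying the contributions: [1/s]
Adding exponents of each base unit: s: -1
SI base units of angular frequency: 1/s

Answer: 1/s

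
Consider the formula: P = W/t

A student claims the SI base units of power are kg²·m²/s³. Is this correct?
Units of each symbol in P = W/t:
  W (work): kg·m²/s²
  t (time): s  → in the denominator, contributes 1/s

Multiplying the contributions: [kg·m²/s²] · [1/s]
Adding exponents of each base unit: kg: 1, m: 2, s: -3
SI base units of power: kg·m²/s³

The claimed units kg²·m²/s³ (exponents kg: 2, m: 2, s: -3) do not match the derived units kg·m²/s³ (exponents kg: 1, m: 2, s: -3), so the claim is incorrect.

Answer: No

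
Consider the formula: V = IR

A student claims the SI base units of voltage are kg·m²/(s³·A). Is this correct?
Units of each symbol in V = IR:
  I (current): A
  R (resistance, in ohms): kg·m²/(s³·A²)

Multiplying the contributions: [A] · [kg·m²/(s³·A²)]
Adding exponents of each base unit: kg: 1, m: 2, s: -3, A: -1
SI base units of voltage: kg·m²/(s³·A)

The claimed units kg·m²/(s³·A) match the derived units, so the claim is correct.

Answer: Yes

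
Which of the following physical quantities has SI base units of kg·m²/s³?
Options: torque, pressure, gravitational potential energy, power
Checking the SI base units of each option:
  torque (τ = Fr): kg·m²/s²  ✗
  pressure (P = F/A): kg/(m·s²)  ✗
  gravitational potential energy (U = -GMm/r): kg·m²/s²  ✗
  power (P = W/t): kg·m²/s³  ✓ matches

Only power has units kg·m²/s³.

Answer: power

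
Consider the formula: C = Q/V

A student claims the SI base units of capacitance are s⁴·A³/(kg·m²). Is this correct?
Units of each symbol in C = Q/V:
  Q (charge, in coulombs): s·A
  V (voltage, in volts): kg·m²/(s³·A)  → in the denominator, contributes s³·A/(kg·m²)

Multiplying the contributions: [s·A] · [s³·A/(kg·m²)]
Adding exponents of each base unit: kg: -1, m: -2, s: 4, A: 2
SI base units of capacitance: s⁴·A²/(kg·m²)

The claimed units s⁴·A³/(kg·m²) (exponents kg: -1, m: -2, s: 4, A: 3) do not match the derived units s⁴·A²/(kg·m²) (exponents kg: -1, m: -2, s: 4, A: 2), so the claim is incorrect.

Answer: No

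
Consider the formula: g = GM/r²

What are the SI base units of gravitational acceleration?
Units of each symbol in g = GM/r²:
  G (gravitational constant): m³/(kg·s²)
  M (mass): kg
  r (distance): m  → to the power 2 in the denominator, contributes 1/m²

Multiplying the contributions: [m³/(kg·s²)] · [kg] · [1/m²]
Adding exponents of each base unit: m: 1, s: -2
SI base units of gravitational acceleration: m/s²

Answer: m/s²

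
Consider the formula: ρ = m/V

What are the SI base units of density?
Units of each symbol in ρ = m/V:
  m (mass): kg
  V (volume): m³  → in the denominator, contributes 1/m³

Multiplying the contributions: [kg] · [1/m³]
Adding exponents of each base unit: kg: 1, m: -3
SI base units of density: kg/m³

Answer: kg/m³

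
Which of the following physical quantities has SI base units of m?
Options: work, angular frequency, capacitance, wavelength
Checking the SI base units of each option:
  work (W = Fd): kg·m²/s²  ✗
  angular frequency (ω = 2πf): 1/s  ✗
  capacitance (C = Q/V): s⁴·A²/(kg·m²)  ✗
  wavelength (λ = v/f): m  ✓ matches

Only wavelength has units m.

Answer: wavelength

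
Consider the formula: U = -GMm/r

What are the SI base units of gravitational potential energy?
Units of each symbol in U = -GMm/r:
  G (gravitational constant): m³/(kg·s²)
  M (mass): kg
  m (mass): kg
  r (distance): m  → in the denominator, contributes 1/m
  The minus sign does not affect the units.

Multiplying the contributions: [m³/(kg·s²)] · [kg] · [kg] · [1/m]
Adding exponents of each base unit: kg: 1, m: 2, s: -2
SI base units of gravitational potential energy: kg·m²/s²

Answer: kg·m²/s²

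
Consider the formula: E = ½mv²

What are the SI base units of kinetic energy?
Units of each symbol in E = ½mv²:
  m (mass): kg
  v (speed): m/s  → to the power 2, contributes m²/s²
  The factor ½ is dimensionless.

Multiplying the contributions: [kg] · [m²/s²]
Adding exponents of each base unit: kg: 1, m: 2, s: -2
SI base units of kinetic energy: kg·m²/s²

Answer: kg·m²/s²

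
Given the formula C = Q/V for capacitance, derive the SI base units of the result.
Units of each symbol in C = Q/V:
  Q (charge, in coulombs): s·A
  V (voltage, in volts): kg·m²/(s³·A)  → in the denominator, contributes s³·A/(kg·m²)

Multiplying the contributions: [s·A] · [s³·A/(kg·m²)]
Adding exponents of each base unit: kg: -1, m: -2, s: 4, A: 2
SI base units of capacitance: s⁴·A²/(kg·m²)

Answer: s⁴·A²/(kg·m²)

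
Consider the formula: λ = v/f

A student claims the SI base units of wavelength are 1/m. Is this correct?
Units of each symbol in λ = v/f:
  v (wave speed): m/s
  f (frequency): 1/s  → in the denominator, contributes s

Multiplying the contributions: [m/s] · [s]
Adding exponents of each base unit: m: 1
SI base units of wavelength: m

The claimed units 1/m (exponents m: -1) do not match the derived units m (exponents m: 1), so the claim is incorrect.

Answer: No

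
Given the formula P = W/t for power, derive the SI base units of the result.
Units of each symbol in P = W/t:
  W (work): kg·m²/s²
  t (time): s  → in the denominator, contributes 1/s

Multiplying the contributions: [kg·m²/s²] · [1/s]
Adding exponents of each base unit: kg: 1, m: 2, s: -3
SI base units of power: kg·m²/s³

Answer: kg·m²/s³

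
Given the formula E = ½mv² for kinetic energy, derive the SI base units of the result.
Units of each symbol in E = ½mv²:
  m (mass): kg
  v (speed): m/s  → to the power 2, contributes m²/s²
  The factor ½ is dimensionless.

Multiplying the contributions: [kg] · [m²/s²]
Adding exponents of each base unit: kg: 1, m: 2, s: -2
SI base units of kinetic energy: kg·m²/s²

Answer: kg·m²/s²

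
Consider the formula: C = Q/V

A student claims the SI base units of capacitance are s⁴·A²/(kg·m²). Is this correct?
Units of each symbol in C = Q/V:
  Q (charge, in coulombs): s·A
  V (voltage, in volts): kg·m²/(s³·A)  → in the denominator, contributes s³·A/(kg·m²)

Multiplying the contributions: [s·A] · [s³·A/(kg·m²)]
Adding exponents of each base unit: kg: -1, m: -2, s: 4, A: 2
SI base units of capacitance: s⁴·A²/(kg·m²)

The claimed units s⁴·A²/(kg·m²) match the derived units, so the claim is correct.

Answer: Yes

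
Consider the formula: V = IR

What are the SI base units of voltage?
Units of each symbol in V = IR:
  I (current): A
  R (resistance, in ohms): kg·m²/(s³·A²)

Multiplying the contributions: [A] · [kg·m²/(s³·A²)]
Adding exponents of each base unit: kg: 1, m: 2, s: -3, A: -1
SI base units of voltage: kg·m²/(s³·A)

Answer: kg·m²/(s³·A)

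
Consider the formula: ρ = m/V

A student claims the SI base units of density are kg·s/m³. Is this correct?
Units of each symbol in ρ = m/V:
  m (mass): kg
  V (volume): m³  → in the denominator, contributes 1/m³

Multiplying the contributions: [kg] · [1/m³]
Adding exponents of each base unit: kg: 1, m: -3
SI base units of density: kg/m³

The claimed units kg·s/m³ (exponents kg: 1, m: -3, s: 1) do not match the derived units kg/m³ (exponents kg: 1, m: -3), so the claim is incorrect.

Answer: No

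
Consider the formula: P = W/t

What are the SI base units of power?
Units of each symbol in P = W/t:
  W (work): kg·m²/s²
  t (time): s  → in the denominator, contributes 1/s

Multiplying the contributions: [kg·m²/s²] · [1/s]
Adding exponents of each base unit: kg: 1, m: 2, s: -3
SI base units of power: kg·m²/s³

Answer: kg·m²/s³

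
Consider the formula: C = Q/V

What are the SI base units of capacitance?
Units of each symbol in C = Q/V:
  Q (charge, in coulombs): s·A
  V (voltage, in volts): kg·m²/(s³·A)  → in the denominator, contributes s³·A/(kg·m²)

Multiplying the contributions: [s·A] · [s³·A/(kg·m²)]
Adding exponents of each base unit: kg: -1, m: -2, s: 4, A: 2
SI base units of capacitance: s⁴·A²/(kg·m²)

Answer: s⁴·A²/(kg·m²)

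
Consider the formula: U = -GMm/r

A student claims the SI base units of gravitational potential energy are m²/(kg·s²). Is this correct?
Units of each symbol in U = -GMm/r:
  G (gravitational constant): m³/(kg·s²)
  M (mass): kg
  m (mass): kg
  r (distance): m  → in the denominator, contributes 1/m
  The minus sign does not affect the units.

Multiplying the contributions: [m³/(kg·s²)] · [kg] · [kg] · [1/m]
Adding exponents of each base unit: kg: 1, m: 2, s: -2
SI base units of gravitational potential energy: kg·m²/s²

The claimed units m²/(kg·s²) (exponents kg: -1, m: 2, s: -2) do not match the derived units kg·m²/s² (exponents kg: 1, m: 2, s: -2), so the claim is incorrect.

Answer: No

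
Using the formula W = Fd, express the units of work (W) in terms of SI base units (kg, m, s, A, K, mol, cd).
Units of each symbol in W = Fd:
  F (force): kg·m/s²
  d (displacement): m

Multiplying the contributions: [kg·m/s²] · [m]
Adding exponents of each base unit: kg: 1, m: 2, s: -2
SI base units of work: kg·m²/s²

Answer: kg·m²/s²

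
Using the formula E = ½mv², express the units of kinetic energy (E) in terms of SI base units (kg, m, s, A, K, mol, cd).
Units of each symbol in E = ½mv²:
  m (mass): kg
  v (speed): m/s  → to the power 2, contributes m²/s²
  The factor ½ is dimensionless.

Multiplying the contributions: [kg] · [m²/s²]
Adding exponents of each base unit: kg: 1, m: 2, s: -2
SI base units of kinetic energy: kg·m²/s²

Answer: kg·m²/s²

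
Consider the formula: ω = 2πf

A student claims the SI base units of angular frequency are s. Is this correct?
Units of each symbol in ω = 2πf:
  f (frequency): 1/s
  The factor 2π is dimensionless.

Multiplying the contributions: [1/s]
Adding exponents of each base unit: s: -1
SI base units of angular frequency: 1/s

The claimed units s (exponents s: 1) do not match the derived units 1/s (exponents s: -1), so the claim is incorrect.

Answer: No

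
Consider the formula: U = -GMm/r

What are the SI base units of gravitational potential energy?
Units of each symbol in U = -GMm/r:
  G (gravitational constant): m³/(kg·s²)
  M (mass): kg
  m (mass): kg
  r (distance): m  → in the denominator, contributes 1/m
  The minus sign does not affect the units.

Multiplying the contributions: [m³/(kg·s²)] · [kg] · [kg] · [1/m]
Adding exponents of each base unit: kg: 1, m: 2, s: -2
SI base units of gravitational potential energy: kg·m²/s²

Answer: kg·m²/s²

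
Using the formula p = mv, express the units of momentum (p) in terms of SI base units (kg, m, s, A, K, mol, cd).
Units of each symbol in p = mv:
  m (mass): kg
  v (velocity): m/s

Multiplying the contributions: [kg] · [m/s]
Adding exponents of each base unit: kg: 1, m: 1, s: -1
SI base units of momentum: kg·m/s

Answer: kg·m/s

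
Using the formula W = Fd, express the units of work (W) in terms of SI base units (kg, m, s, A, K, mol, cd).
Units of each symbol in W = Fd:
  F (force): kg·m/s²
  d (displacement): m

Multiplying the contributions: [kg·m/s²] · [m]
Adding exponents of each base unit: kg: 1, m: 2, s: -2
SI base units of work: kg·m²/s²

Answer: kg·m²/s²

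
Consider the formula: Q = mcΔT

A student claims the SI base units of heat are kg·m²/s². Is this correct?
Units of each symbol in Q = mcΔT:
  m (mass): kg
  c (specific heat capacity, in J/(kg·K)): m²/(s²·K)
  ΔT (temperature change): K

Multiplying the contributions: [kg] · [m²/(s²·K)] · [K]
Adding exponents of each base unit: kg: 1, m: 2, s: -2
SI base units of heat: kg·m²/s²

The claimed units kg·m²/s² match the derived units, so the claim is correct.

Answer: Yes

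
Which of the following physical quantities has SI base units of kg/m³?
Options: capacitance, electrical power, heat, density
Checking the SI base units of each option:
  capacitance (C = Q/V): s⁴·A²/(kg·m²)  ✗
  electrical power (P = IV): kg·m²/s³  ✗
  heat (Q = mcΔT): kg·m²/s²  ✗
  density (ρ = m/V): kg/m³  ✓ matches

Only density has units kg/m³.

Answer: density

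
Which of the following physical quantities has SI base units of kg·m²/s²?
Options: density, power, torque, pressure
Checking the SI base units of each option:
  density (ρ = m/V): kg/m³  ✗
  power (P = W/t): kg·m²/s³  ✗
  torque (τ = Fr): kg·m²/s²  ✓ matches
  pressure (P = F/A): kg/(m·s²)  ✗

Only torque has units kg·m²/s².

Answer: torque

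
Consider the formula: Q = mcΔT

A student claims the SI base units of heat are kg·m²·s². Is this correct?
Units of each symbol in Q = mcΔT:
  m (mass): kg
  c (specific heat capacity, in J/(kg·K)): m²/(s²·K)
  ΔT (temperature change): K

Multiplying the contributions: [kg] · [m²/(s²·K)] · [K]
Adding exponents of each base unit: kg: 1, m: 2, s: -2
SI base units of heat: kg·m²/s²

The claimed units kg·m²·s² (exponents kg: 1, m: 2, s: 2) do not match the derived units kg·m²/s² (exponents kg: 1, m: 2, s: -2), so the claim is incorrect.

Answer: No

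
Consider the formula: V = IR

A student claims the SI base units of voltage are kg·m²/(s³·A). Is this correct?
Units of each symbol in V = IR:
  I (current): A
  R (resistance, in ohms): kg·m²/(s³·A²)

Multiplying the contributions: [A] · [kg·m²/(s³·A²)]
Adding exponents of each base unit: kg: 1, m: 2, s: -3, A: -1
SI base units of voltage: kg·m²/(s³·A)

The claimed units kg·m²/(s³·A) match the derived units, so the claim is correct.

Answer: Yes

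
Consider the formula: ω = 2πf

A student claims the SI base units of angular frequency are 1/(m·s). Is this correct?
Units of each symbol in ω = 2πf:
  f (frequency): 1/s
  The factor 2π is dimensionless.

Multiplying the contributions: [1/s]
Adding exponents of each base unit: s: -1
SI base units of angular frequency: 1/s

The claimed units 1/(m·s) (exponents m: -1, s: -1) do not match the derived units 1/s (exponents s: -1), so the claim is incorrect.

Answer: No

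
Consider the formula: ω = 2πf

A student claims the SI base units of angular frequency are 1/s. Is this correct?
Units of each symbol in ω = 2πf:
  f (frequency): 1/s
  The factor 2π is dimensionless.

Multiplying the contributions: [1/s]
Adding exponents of each base unit: s: -1
SI base units of angular frequency: 1/s

The claimed units 1/s match the derived units, so the claim is correct.

Answer: Yes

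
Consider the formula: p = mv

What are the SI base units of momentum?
Units of each symbol in p = mv:
  m (mass): kg
  v (velocity): m/s

Multiplying the contributions: [kg] · [m/s]
Adding exponents of each base unit: kg: 1, m: 1, s: -1
SI base units of momentum: kg·m/s

Answer: kg·m/s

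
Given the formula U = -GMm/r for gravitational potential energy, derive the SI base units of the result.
Units of each symbol in U = -GMm/r:
  G (gravitational constant): m³/(kg·s²)
  M (mass): kg
  m (mass): kg
  r (distance): m  → in the denominator, contributes 1/m
  The minus sign does not affect the units.

Multiplying the contributions: [m³/(kg·s²)] · [kg] · [kg] · [1/m]
Adding exponents of each base unit: kg: 1, m: 2, s: -2
SI base units of gravitational potential energy: kg·m²/s²

Answer: kg·m²/s²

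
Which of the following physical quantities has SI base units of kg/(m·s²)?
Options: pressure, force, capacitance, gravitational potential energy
Checking the SI base units of each option:
  pressure (P = F/A): kg/(m·s²)  ✓ matches
  force (F = ma): kg·m/s²  ✗
  capacitance (C = Q/V): s⁴·A²/(kg·m²)  ✗
  gravitational potential energy (U = -GMm/r): kg·m²/s²  ✗

Only pressure has units kg/(m·s²).

Answer: pressure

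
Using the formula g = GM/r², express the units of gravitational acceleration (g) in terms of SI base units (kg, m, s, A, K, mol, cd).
Units of each symbol in g = GM/r²:
  G (gravitational constant): m³/(kg·s²)
  M (mass): kg
  r (distance): m  → to the power 2 in the denominator, contributes 1/m²

Multiplying the contributions: [m³/(kg·s²)] · [kg] · [1/m²]
Adding exponents of each base unit: m: 1, s: -2
SI base units of gravitational acceleration: m/s²

Answer: m/s²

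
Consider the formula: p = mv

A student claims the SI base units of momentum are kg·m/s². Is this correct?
Units of each symbol in p = mv:
  m (mass): kg
  v (velocity): m/s

Multiplying the contributions: [kg] · [m/s]
Adding exponents of each base unit: kg: 1, m: 1, s: -1
SI base units of momentum: kg·m/s

The claimed units kg·m/s² (exponents kg: 1, m: 1, s: -2) do not match the derived units kg·m/s (exponents kg: 1, m: 1, s: -1), so the claim is incorrect.

Answer: No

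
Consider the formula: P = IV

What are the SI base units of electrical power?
Units of each symbol in P = IV:
  I (current): A
  V (voltage, in volts): kg·m²/(s³·A)

Multiplying the contributions: [A] · [kg·m²/(s³·A)]
Adding exponents of each base unit: kg: 1, m: 2, s: -3
SI base units of electrical power: kg·m²/s³

Answer: kg·m²/s³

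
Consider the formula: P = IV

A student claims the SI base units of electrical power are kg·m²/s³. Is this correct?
Units of each symbol in P = IV:
  I (current): A
  V (voltage, in volts): kg·m²/(s³·A)

Multiplying the contributions: [A] · [kg·m²/(s³·A)]
Adding exponents of each base unit: kg: 1, m: 2, s: -3
SI base units of electrical power: kg·m²/s³

The claimed units kg·m²/s³ match the derived units, so the claim is correct.

Answer: Yes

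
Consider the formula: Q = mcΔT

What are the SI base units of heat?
Units of each symbol in Q = mcΔT:
  m (mass): kg
  c (specific heat capacity, in J/(kg·K)): m²/(s²·K)
  ΔT (temperature change): K

Multiplying the contributions: [kg] · [m²/(s²·K)] · [K]
Adding exponents of each base unit: kg: 1, m: 2, s: -2
SI base units of heat: kg·m²/s²

Answer: kg·m²/s²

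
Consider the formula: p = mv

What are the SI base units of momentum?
Units of each symbol in p = mv:
  m (mass): kg
  v (velocity): m/s

Multiplying the contributions: [kg] · [m/s]
Adding exponents of each base unit: kg: 1, m: 1, s: -1
SI base units of momentum: kg·m/s

Answer: kg·m/s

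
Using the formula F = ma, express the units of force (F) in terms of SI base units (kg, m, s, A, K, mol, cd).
Units of each symbol in F = ma:
  m (mass): kg
  a (acceleration): m/s²

Multiplying the contributions: [kg] · [m/s²]
Adding exponents of each base unit: kg: 1, m: 1, s: -2
SI base units of force: kg·m/s²

Answer: kg·m/s²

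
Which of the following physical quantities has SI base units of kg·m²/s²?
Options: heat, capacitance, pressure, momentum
Checking the SI base units of each option:
  heat (Q = mcΔT): kg·m²/s²  ✓ matches
  capacitance (C = Q/V): s⁴·A²/(kg·m²)  ✗
  pressure (P = F/A): kg/(m·s²)  ✗
  momentum (p = mv): kg·m/s  ✗

Only heat has units kg·m²/s².

Answer: heat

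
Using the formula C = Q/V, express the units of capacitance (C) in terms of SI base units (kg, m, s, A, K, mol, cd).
Units of each symbol in C = Q/V:
  Q (charge, in coulombs): s·A
  V (voltage, in volts): kg·m²/(s³·A)  → in the denominator, contributes s³·A/(kg·m²)

Multiplying the contributions: [s·A] · [s³·A/(kg·m²)]
Adding exponents of each base unit: kg: -1, m: -2, s: 4, A: 2
SI base units of capacitance: s⁴·A²/(kg·m²)

Answer: s⁴·A²/(kg·m²)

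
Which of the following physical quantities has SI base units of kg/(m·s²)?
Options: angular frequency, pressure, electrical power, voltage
Checking the SI base units of each option:
  angular frequency (ω = 2πf): 1/s  ✗
  pressure (P = F/A): kg/(m·s²)  ✓ matches
  electrical power (P = IV): kg·m²/s³  ✗
  voltage (V = IR): kg·m²/(s³·A)  ✗

Only pressure has units kg/(m·s²).

Answer: pressure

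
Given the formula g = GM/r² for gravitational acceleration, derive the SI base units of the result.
Units of each symbol in g = GM/r²:
  G (gravitational constant): m³/(kg·s²)
  M (mass): kg
  r (distance): m  → to the power 2 in the denominator, contributes 1/m²

Multiplying the contributions: [m³/(kg·s²)] · [kg] · [1/m²]
Adding exponents of each base unit: m: 1, s: -2
SI base units of gravitational acceleration: m/s²

Answer: m/s²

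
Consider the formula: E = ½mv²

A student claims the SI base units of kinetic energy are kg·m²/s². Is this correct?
Units of each symbol in E = ½mv²:
  m (mass): kg
  v (speed): m/s  → to the power 2, contributes m²/s²
  The factor ½ is dimensionless.

Multiplying the contributions: [kg] · [m²/s²]
Adding exponents of each base unit: kg: 1, m: 2, s: -2
SI base units of kinetic energy: kg·m²/s²

The claimed units kg·m²/s² match the derived units, so the claim is correct.

Answer: Yes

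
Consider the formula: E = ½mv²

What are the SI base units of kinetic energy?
Units of each symbol in E = ½mv²:
  m (mass): kg
  v (speed): m/s  → to the power 2, contributes m²/s²
  The factor ½ is dimensionless.

Multiplying the contributions: [kg] · [m²/s²]
Adding exponents of each base unit: kg: 1, m: 2, s: -2
SI base units of kinetic energy: kg·m²/s²

Answer: kg·m²/s²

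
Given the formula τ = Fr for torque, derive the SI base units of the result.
Units of each symbol in τ = Fr:
  F (force): kg·m/s²
  r (lever arm): m

Multiplying the contributions: [kg·m/s²] · [m]
Adding exponents of each base unit: kg: 1, m: 2, s: -2
SI base units of torque: kg·m²/s²

Answer: kg·m²/s²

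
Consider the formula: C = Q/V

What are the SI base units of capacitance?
Units of each symbol in C = Q/V:
  Q (charge, in coulombs): s·A
  V (voltage, in volts): kg·m²/(s³·A)  → in the denominator, contributes s³·A/(kg·m²)

Multiplying the contributions: [s·A] · [s³·A/(kg·m²)]
Adding exponents of each base unit: kg: -1, m: -2, s: 4, A: 2
SI base units of capacitance: s⁴·A²/(kg·m²)

Answer: s⁴·A²/(kg·m²)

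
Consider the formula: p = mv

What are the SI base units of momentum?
Units of each symbol in p = mv:
  m (mass): kg
  v (velocity): m/s

Multiplying the contributions: [kg] · [m/s]
Adding exponents of each base unit: kg: 1, m: 1, s: -1
SI base units of momentum: kg·m/s

Answer: kg·m/s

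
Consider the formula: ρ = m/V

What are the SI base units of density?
Units of each symbol in ρ = m/V:
  m (mass): kg
  V (volume): m³  → in the denominator, contributes 1/m³

Multiplying the contributions: [kg] · [1/m³]
Adding exponents of each base unit: kg: 1, m: -3
SI base units of density: kg/m³

Answer: kg/m³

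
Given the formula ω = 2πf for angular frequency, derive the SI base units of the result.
Units of each symbol in ω = 2πf:
  f (frequency): 1/s
  The factor 2π is dimensionless.

Multiplying the contributions: [1/s]
Adding exponents of each base unit: s: -1
SI base units of angular frequency: 1/s

Answer: 1/s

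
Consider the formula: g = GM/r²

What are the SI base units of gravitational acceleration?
Units of each symbol in g = GM/r²:
  G (gravitational constant): m³/(kg·s²)
  M (mass): kg
  r (distance): m  → to the power 2 in the denominator, contributes 1/m²

Multiplying the contributions: [m³/(kg·s²)] · [kg] · [1/m²]
Adding exponents of each base unit: m: 1, s: -2
SI base units of gravitational acceleration: m/s²

Answer: m/s²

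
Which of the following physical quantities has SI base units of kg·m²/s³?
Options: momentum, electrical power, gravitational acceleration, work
Checking the SI base units of each option:
  momentum (p = mv): kg·m/s  ✗
  electrical power (P = IV): kg·m²/s³  ✓ matches
  gravitational acceleration (g = GM/r²): m/s²  ✗
  work (W = Fd): kg·m²/s²  ✗

Only electrical power has units kg·m²/s³.

Answer: electrical power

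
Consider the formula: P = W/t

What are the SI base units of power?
Units of each symbol in P = W/t:
  W (work): kg·m²/s²
  t (time): s  → in the denominator, contributes 1/s

Multiplying the contributions: [kg·m²/s²] · [1/s]
Adding exponents of each base unit: kg: 1, m: 2, s: -3
SI base units of power: kg·m²/s³

Answer: kg·m²/s³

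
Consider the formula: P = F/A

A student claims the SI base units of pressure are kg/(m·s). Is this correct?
Units of each symbol in P = F/A:
  F (force): kg·m/s²
  A (area): m²  → in the denominator, contributes 1/m²

Multiplying the contributions: [kg·m/s²] · [1/m²]
Adding exponents of each base unit: kg: 1, m: -1, s: -2
SI base units of pressure: kg/(m·s²)

The claimed units kg/(m·s) (exponents kg: 1, m: -1, s: -1) do not match the derived units kg/(m·s²) (exponents kg: 1, m: -1, s: -2), so the claim is incorrect.

Answer: No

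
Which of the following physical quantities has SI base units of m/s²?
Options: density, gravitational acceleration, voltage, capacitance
Checking the SI base units of each option:
  density (ρ = m/V): kg/m³  ✗
  gravitational acceleration (g = GM/r²): m/s²  ✓ matches
  voltage (V = IR): kg·m²/(s³·A)  ✗
  capacitance (C = Q/V): s⁴·A²/(kg·m²)  ✗

Only gravitational acceleration has units m/s².

Answer: gravitational acceleration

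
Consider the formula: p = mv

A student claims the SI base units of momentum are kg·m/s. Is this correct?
Units of each symbol in p = mv:
  m (mass): kg
  v (velocity): m/s

Multiplying the contributions: [kg] · [m/s]
Adding exponents of each base unit: kg: 1, m: 1, s: -1
SI base units of momentum: kg·m/s

The claimed units kg·m/s match the derived units, so the claim is correct.

Answer: Yes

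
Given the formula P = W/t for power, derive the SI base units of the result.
Units of each symbol in P = W/t:
  W (work): kg·m²/s²
  t (time): s  → in the denominator, contributes 1/s

Multiplying the contributions: [kg·m²/s²] · [1/s]
Adding exponents of each base unit: kg: 1, m: 2, s: -3
SI base units of power: kg·m²/s³

Answer: kg·m²/s³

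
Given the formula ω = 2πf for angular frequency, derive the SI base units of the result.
Units of each symbol in ω = 2πf:
  f (frequency): 1/s
  The factor 2π is dimensionless.

Multiplying the contributions: [1/s]
Adding exponents of each base unit: s: -1
SI base units of angular frequency: 1/s

Answer: 1/s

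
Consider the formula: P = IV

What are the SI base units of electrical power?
Units of each symbol in P = IV:
  I (current): A
  V (voltage, in volts): kg·m²/(s³·A)

Multiplying the contributions: [A] · [kg·m²/(s³·A)]
Adding exponents of each base unit: kg: 1, m: 2, s: -3
SI base units of electrical power: kg·m²/s³

Answer: kg·m²/s³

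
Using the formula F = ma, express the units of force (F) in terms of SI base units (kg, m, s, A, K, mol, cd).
Units of each symbol in F = ma:
  m (mass): kg
  a (acceleration): m/s²

Multiplying the contributions: [kg] · [m/s²]
Adding exponents of each base unit: kg: 1, m: 1, s: -2
SI base units of force: kg·m/s²

Answer: kg·m/s²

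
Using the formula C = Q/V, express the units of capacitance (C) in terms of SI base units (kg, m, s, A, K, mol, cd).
Units of each symbol in C = Q/V:
  Q (charge, in coulombs): s·A
  V (voltage, in volts): kg·m²/(s³·A)  → in the denominator, contributes s³·A/(kg·m²)

Multiplying the contributions: [s·A] · [s³·A/(kg·m²)]
Adding exponents of each base unit: kg: -1, m: -2, s: 4, A: 2
SI base units of capacitance: s⁴·A²/(kg·m²)

Answer: s⁴·A²/(kg·m²)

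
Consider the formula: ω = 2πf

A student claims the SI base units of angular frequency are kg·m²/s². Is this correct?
Units of each symbol in ω = 2πf:
  f (frequency): 1/s
  The factor 2π is dimensionless.

Multiplying the contributions: [1/s]
Adding exponents of each base unit: s: -1
SI base units of angular frequency: 1/s

The claimed units kg·m²/s² (exponents kg: 1, m: 2, s: -2) do not match the derived units 1/s (exponents s: -1), so the claim is incorrect.

Answer: No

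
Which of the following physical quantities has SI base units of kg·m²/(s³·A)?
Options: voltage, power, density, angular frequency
Checking the SI base units of each option:
  voltage (V = IR): kg·m²/(s³·A)  ✓ matches
  power (P = W/t): kg·m²/s³  ✗
  density (ρ = m/V): kg/m³  ✗
  angular frequency (ω = 2πf): 1/s  ✗

Only voltage has units kg·m²/(s³·A).

Answer: voltage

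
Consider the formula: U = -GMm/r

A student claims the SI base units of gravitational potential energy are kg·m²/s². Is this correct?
Units of each symbol in U = -GMm/r:
  G (gravitational constant): m³/(kg·s²)
  M (mass): kg
  m (mass): kg
  r (distance): m  → in the denominator, contributes 1/m
  The minus sign does not affect the units.

Multiplying the contributions: [m³/(kg·s²)] · [kg] · [kg] · [1/m]
Adding exponents of each base unit: kg: 1, m: 2, s: -2
SI base units of gravitational potential energy: kg·m²/s²

The claimed units kg·m²/s² match the derived units, so the claim is correct.

Answer: Yes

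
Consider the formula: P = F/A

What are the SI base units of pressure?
Units of each symbol in P = F/A:
  F (force): kg·m/s²
  A (area): m²  → in the denominator, contributes 1/m²

Multiplying the contributions: [kg·m/s²] · [1/m²]
Adding exponents of each base unit: kg: 1, m: -1, s: -2
SI base units of pressure: kg/(m·s²)

Answer: kg/(m·s²)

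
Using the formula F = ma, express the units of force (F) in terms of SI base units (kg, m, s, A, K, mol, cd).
Units of each symbol in F = ma:
  m (mass): kg
  a (acceleration): m/s²

Multiplying the contributions: [kg] · [m/s²]
Adding exponents of each base unit: kg: 1, m: 1, s: -2
SI base units of force: kg·m/s²

Answer: kg·m/s²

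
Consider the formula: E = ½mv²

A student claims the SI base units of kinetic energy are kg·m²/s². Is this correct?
Units of each symbol in E = ½mv²:
  m (mass): kg
  v (speed): m/s  → to the power 2, contributes m²/s²
  The factor ½ is dimensionless.

Multiplying the contributions: [kg] · [m²/s²]
Adding exponents of each base unit: kg: 1, m: 2, s: -2
SI base units of kinetic energy: kg·m²/s²

The claimed units kg·m²/s² match the derived units, so the claim is correct.

Answer: Yes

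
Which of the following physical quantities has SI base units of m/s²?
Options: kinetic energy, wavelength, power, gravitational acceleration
Checking the SI base units of each option:
  kinetic energy (E = ½mv²): kg·m²/s²  ✗
  wavelength (λ = v/f): m  ✗
  power (P = W/t): kg·m²/s³  ✗
  gravitational acceleration (g = GM/r²): m/s²  ✓ matches

Only gravitational acceleration has units m/s².

Answer: gravitational acceleration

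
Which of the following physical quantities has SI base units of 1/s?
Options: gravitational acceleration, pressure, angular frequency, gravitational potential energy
Checking the SI base units of each option:
  gravitational acceleration (g = GM/r²): m/s²  ✗
  pressure (P = F/A): kg/(m·s²)  ✗
  angular frequency (ω = 2πf): 1/s  ✓ matches
  gravitational potential energy (U = -GMm/r): kg·m²/s²  ✗

Only angular frequency has units 1/s.

Answer: angular frequency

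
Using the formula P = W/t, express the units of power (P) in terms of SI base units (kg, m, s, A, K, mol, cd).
Units of each symbol in P = W/t:
  W (work): kg·m²/s²
  t (time): s  → in the denominator, contributes 1/s

Multiplying the contributions: [kg·m²/s²] · [1/s]
Adding exponents of each base unit: kg: 1, m: 2, s: -3
SI base units of power: kg·m²/s³

Answer: kg·m²/s³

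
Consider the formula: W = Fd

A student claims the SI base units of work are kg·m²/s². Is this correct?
Units of each symbol in W = Fd:
  F (force): kg·m/s²
  d (displacement): m

Multiplying the contributions: [kg·m/s²] · [m]
Adding exponents of each base unit: kg: 1, m: 2, s: -2
SI base units of work: kg·m²/s²

The claimed units kg·m²/s² match the derived units, so the claim is correct.

Answer: Yes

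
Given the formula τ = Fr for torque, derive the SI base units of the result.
Units of each symbol in τ = Fr:
  F (force): kg·m/s²
  r (lever arm): m

Multiplying the contributions: [kg·m/s²] · [m]
Adding exponents of each base unit: kg: 1, m: 2, s: -2
SI base units of torque: kg·m²/s²

Answer: kg·m²/s²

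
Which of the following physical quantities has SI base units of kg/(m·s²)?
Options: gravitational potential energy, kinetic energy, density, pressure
Checking the SI base units of each option:
  gravitational potential energy (U = -GMm/r): kg·m²/s²  ✗
  kinetic energy (E = ½mv²): kg·m²/s²  ✗
  density (ρ = m/V): kg/m³  ✗
  pressure (P = F/A): kg/(m·s²)  ✓ matches

Only pressure has units kg/(m·s²).

Answer: pressure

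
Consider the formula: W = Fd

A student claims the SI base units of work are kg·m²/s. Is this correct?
Units of each symbol in W = Fd:
  F (force): kg·m/s²
  d (displacement): m

Multiplying the contributions: [kg·m/s²] · [m]
Adding exponents of each base unit: kg: 1, m: 2, s: -2
SI base units of work: kg·m²/s²

The claimed units kg·m²/s (exponents kg: 1, m: 2, s: -1) do not match the derived units kg·m²/s² (exponents kg: 1, m: 2, s: -2), so the claim is incorrect.

Answer: No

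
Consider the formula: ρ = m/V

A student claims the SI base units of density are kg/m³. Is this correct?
Units of each symbol in ρ = m/V:
  m (mass): kg
  V (volume): m³  → in the denominator, contributes 1/m³

Multiplying the contributions: [kg] · [1/m³]
Adding exponents of each base unit: kg: 1, m: -3
SI base units of density: kg/m³

The claimed units kg/m³ match the derived units, so the claim is correct.

Answer: Yes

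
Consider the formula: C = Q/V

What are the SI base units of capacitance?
Units of each symbol in C = Q/V:
  Q (charge, in coulombs): s·A
  V (voltage, in volts): kg·m²/(s³·A)  → in the denominator, contributes s³·A/(kg·m²)

Multiplying the contributions: [s·A] · [s³·A/(kg·m²)]
Adding exponents of each base unit: kg: -1, m: -2, s: 4, A: 2
SI base units of capacitance: s⁴·A²/(kg·m²)

Answer: s⁴·A²/(kg·m²)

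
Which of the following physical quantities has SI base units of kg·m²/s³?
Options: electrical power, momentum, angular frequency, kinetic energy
Checking the SI base units of each option:
  electrical power (P = IV): kg·m²/s³  ✓ matches
  momentum (p = mv): kg·m/s  ✗
  angular frequency (ω = 2πf): 1/s  ✗
  kinetic energy (E = ½mv²): kg·m²/s²  ✗

Only electrical power has units kg·m²/s³.

Answer: electrical power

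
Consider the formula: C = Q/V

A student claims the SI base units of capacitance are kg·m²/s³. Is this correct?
Units of each symbol in C = Q/V:
  Q (charge, in coulombs): s·A
  V (voltage, in volts): kg·m²/(s³·A)  → in the denominator, contributes s³·A/(kg·m²)

Multiplying the contributions: [s·A] · [s³·A/(kg·m²)]
Adding exponents of each base unit: kg: -1, m: -2, s: 4, A: 2
SI base units of capacitance: s⁴·A²/(kg·m²)

The claimed units kg·m²/s³ (exponents kg: 1, m: 2, s: -3) do not match the derived units s⁴·A²/(kg·m²) (exponents kg: -1, m: -2, s: 4, A: 2), so the claim is incorrect.

Answer: No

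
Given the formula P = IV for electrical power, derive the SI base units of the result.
Units of each symbol in P = IV:
  I (current): A
  V (voltage, in volts): kg·m²/(s³·A)

Multiplying the contributions: [A] · [kg·m²/(s³·A)]
Adding exponents of each base unit: kg: 1, m: 2, s: -3
SI base units of electrical power: kg·m²/s³

Answer: kg·m²/s³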